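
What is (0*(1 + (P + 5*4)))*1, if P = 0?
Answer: 0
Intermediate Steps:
(0*(1 + (P + 5*4)))*1 = (0*(1 + (0 + 5*4)))*1 = (0*(1 + (0 + 20)))*1 = (0*(1 + 20))*1 = (0*21)*1 = 0*1 = 0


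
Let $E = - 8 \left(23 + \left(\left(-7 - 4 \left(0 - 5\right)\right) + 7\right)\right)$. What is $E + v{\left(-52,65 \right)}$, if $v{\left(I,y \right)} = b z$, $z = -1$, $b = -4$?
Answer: $-340$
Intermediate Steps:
$v{\left(I,y \right)} = 4$ ($v{\left(I,y \right)} = \left(-4\right) \left(-1\right) = 4$)
$E = -344$ ($E = - 8 \left(23 + \left(\left(-7 - -20\right) + 7\right)\right) = - 8 \left(23 + \left(\left(-7 + 20\right) + 7\right)\right) = - 8 \left(23 + \left(13 + 7\right)\right) = - 8 \left(23 + 20\right) = \left(-8\right) 43 = -344$)
$E + v{\left(-52,65 \right)} = -344 + 4 = -340$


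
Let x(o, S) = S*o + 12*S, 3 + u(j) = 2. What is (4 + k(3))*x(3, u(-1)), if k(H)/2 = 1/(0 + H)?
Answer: -70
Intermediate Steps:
k(H) = 2/H (k(H) = 2/(0 + H) = 2/H)
u(j) = -1 (u(j) = -3 + 2 = -1)
x(o, S) = 12*S + S*o
(4 + k(3))*x(3, u(-1)) = (4 + 2/3)*(-(12 + 3)) = (4 + 2*(1/3))*(-1*15) = (4 + 2/3)*(-15) = (14/3)*(-15) = -70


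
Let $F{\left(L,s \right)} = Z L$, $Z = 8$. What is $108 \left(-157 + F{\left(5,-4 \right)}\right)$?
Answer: $-12636$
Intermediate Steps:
$F{\left(L,s \right)} = 8 L$
$108 \left(-157 + F{\left(5,-4 \right)}\right) = 108 \left(-157 + 8 \cdot 5\right) = 108 \left(-157 + 40\right) = 108 \left(-117\right) = -12636$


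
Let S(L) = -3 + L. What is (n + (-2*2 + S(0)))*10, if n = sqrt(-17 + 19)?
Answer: -70 + 10*sqrt(2) ≈ -55.858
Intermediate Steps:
n = sqrt(2) ≈ 1.4142
(n + (-2*2 + S(0)))*10 = (sqrt(2) + (-2*2 + (-3 + 0)))*10 = (sqrt(2) + (-4 - 3))*10 = (sqrt(2) - 7)*10 = (-7 + sqrt(2))*10 = -70 + 10*sqrt(2)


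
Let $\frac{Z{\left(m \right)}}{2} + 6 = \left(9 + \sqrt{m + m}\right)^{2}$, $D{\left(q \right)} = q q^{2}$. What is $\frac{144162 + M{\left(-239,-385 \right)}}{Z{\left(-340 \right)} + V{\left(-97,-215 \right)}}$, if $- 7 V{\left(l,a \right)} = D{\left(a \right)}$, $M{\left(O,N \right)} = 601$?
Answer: $- \frac{1013341 i}{- 9929905 i + 504 \sqrt{170}} \approx 0.10205 - 6.7534 \cdot 10^{-5} i$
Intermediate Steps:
$D{\left(q \right)} = q^{3}$
$V{\left(l,a \right)} = - \frac{a^{3}}{7}$
$Z{\left(m \right)} = -12 + 2 \left(9 + \sqrt{2} \sqrt{m}\right)^{2}$ ($Z{\left(m \right)} = -12 + 2 \left(9 + \sqrt{m + m}\right)^{2} = -12 + 2 \left(9 + \sqrt{2 m}\right)^{2} = -12 + 2 \left(9 + \sqrt{2} \sqrt{m}\right)^{2}$)
$\frac{144162 + M{\left(-239,-385 \right)}}{Z{\left(-340 \right)} + V{\left(-97,-215 \right)}} = \frac{144162 + 601}{\left(-12 + 2 \left(9 + \sqrt{2} \sqrt{-340}\right)^{2}\right) - \frac{\left(-215\right)^{3}}{7}} = \frac{144763}{\left(-12 + 2 \left(9 + \sqrt{2} \cdot 2 i \sqrt{85}\right)^{2}\right) - - \frac{9938375}{7}} = \frac{144763}{\left(-12 + 2 \left(9 + 2 i \sqrt{170}\right)^{2}\right) + \frac{9938375}{7}} = \frac{144763}{\frac{9938291}{7} + 2 \left(9 + 2 i \sqrt{170}\right)^{2}}$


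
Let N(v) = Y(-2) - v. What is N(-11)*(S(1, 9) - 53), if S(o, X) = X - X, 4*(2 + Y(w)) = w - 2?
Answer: -424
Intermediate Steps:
Y(w) = -5/2 + w/4 (Y(w) = -2 + (w - 2)/4 = -2 + (-2 + w)/4 = -2 + (-1/2 + w/4) = -5/2 + w/4)
N(v) = -3 - v (N(v) = (-5/2 + (1/4)*(-2)) - v = (-5/2 - 1/2) - v = -3 - v)
S(o, X) = 0
N(-11)*(S(1, 9) - 53) = (-3 - 1*(-11))*(0 - 53) = (-3 + 11)*(-53) = 8*(-53) = -424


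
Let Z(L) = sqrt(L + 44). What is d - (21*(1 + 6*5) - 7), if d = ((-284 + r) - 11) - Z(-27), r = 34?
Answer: -905 - sqrt(17) ≈ -909.12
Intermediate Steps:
Z(L) = sqrt(44 + L)
d = -261 - sqrt(17) (d = ((-284 + 34) - 11) - sqrt(44 - 27) = (-250 - 11) - sqrt(17) = -261 - sqrt(17) ≈ -265.12)
d - (21*(1 + 6*5) - 7) = (-261 - sqrt(17)) - (21*(1 + 6*5) - 7) = (-261 - sqrt(17)) - (21*(1 + 30) - 7) = (-261 - sqrt(17)) - (21*31 - 7) = (-261 - sqrt(17)) - (651 - 7) = (-261 - sqrt(17)) - 1*644 = (-261 - sqrt(17)) - 644 = -905 - sqrt(17)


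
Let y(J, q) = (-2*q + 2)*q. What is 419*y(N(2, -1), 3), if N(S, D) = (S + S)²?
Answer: -5028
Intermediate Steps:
N(S, D) = 4*S² (N(S, D) = (2*S)² = 4*S²)
y(J, q) = q*(2 - 2*q) (y(J, q) = (2 - 2*q)*q = q*(2 - 2*q))
419*y(N(2, -1), 3) = 419*(2*3*(1 - 1*3)) = 419*(2*3*(1 - 3)) = 419*(2*3*(-2)) = 419*(-12) = -5028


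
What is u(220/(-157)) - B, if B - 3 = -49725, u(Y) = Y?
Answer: 7806134/157 ≈ 49721.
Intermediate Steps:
B = -49722 (B = 3 - 49725 = -49722)
u(220/(-157)) - B = 220/(-157) - 1*(-49722) = 220*(-1/157) + 49722 = -220/157 + 49722 = 7806134/157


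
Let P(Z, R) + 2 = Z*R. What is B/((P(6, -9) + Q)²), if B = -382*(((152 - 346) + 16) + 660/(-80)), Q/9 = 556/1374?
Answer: 1492418419/57504040 ≈ 25.953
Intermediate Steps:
P(Z, R) = -2 + R*Z (P(Z, R) = -2 + Z*R = -2 + R*Z)
Q = 834/229 (Q = 9*(556/1374) = 9*(556*(1/1374)) = 9*(278/687) = 834/229 ≈ 3.6419)
B = 142295/2 (B = -382*((-194 + 16) + 660*(-1/80)) = -382*(-178 - 33/4) = -382*(-745/4) = 142295/2 ≈ 71148.)
B/((P(6, -9) + Q)²) = 142295/(2*(((-2 - 9*6) + 834/229)²)) = 142295/(2*(((-2 - 54) + 834/229)²)) = 142295/(2*((-56 + 834/229)²)) = 142295/(2*((-11990/229)²)) = 142295/(2*(143760100/52441)) = (142295/2)*(52441/143760100) = 1492418419/57504040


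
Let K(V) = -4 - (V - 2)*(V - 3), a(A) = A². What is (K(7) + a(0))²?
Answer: 576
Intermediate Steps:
K(V) = -4 - (-3 + V)*(-2 + V) (K(V) = -4 - (-2 + V)*(-3 + V) = -4 - (-3 + V)*(-2 + V))
(K(7) + a(0))² = ((-10 - 1*7² + 5*7) + 0²)² = ((-10 - 1*49 + 35) + 0)² = ((-10 - 49 + 35) + 0)² = (-24 + 0)² = (-24)² = 576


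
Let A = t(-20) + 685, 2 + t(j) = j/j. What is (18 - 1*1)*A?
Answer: 11628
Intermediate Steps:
t(j) = -1 (t(j) = -2 + j/j = -2 + 1 = -1)
A = 684 (A = -1 + 685 = 684)
(18 - 1*1)*A = (18 - 1*1)*684 = (18 - 1)*684 = 17*684 = 11628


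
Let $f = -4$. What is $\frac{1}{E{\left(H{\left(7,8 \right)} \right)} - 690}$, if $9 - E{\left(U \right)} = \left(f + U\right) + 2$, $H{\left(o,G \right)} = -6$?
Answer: $- \frac{1}{673} \approx -0.0014859$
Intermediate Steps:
$E{\left(U \right)} = 11 - U$ ($E{\left(U \right)} = 9 - \left(\left(-4 + U\right) + 2\right) = 9 - \left(-2 + U\right) = 11 - U$)
$\frac{1}{E{\left(H{\left(7,8 \right)} \right)} - 690} = \frac{1}{\left(11 - -6\right) - 690} = \frac{1}{\left(11 + 6\right) - 690} = \frac{1}{17 - 690} = \frac{1}{-673} = - \frac{1}{673}$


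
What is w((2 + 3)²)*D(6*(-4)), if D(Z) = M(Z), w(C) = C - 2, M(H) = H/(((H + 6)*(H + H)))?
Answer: -23/36 ≈ -0.63889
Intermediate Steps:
M(H) = 1/(2*(6 + H)) (M(H) = H/(((6 + H)*(2*H))) = H/((2*H*(6 + H))) = H*(1/(2*H*(6 + H))) = 1/(2*(6 + H)))
w(C) = -2 + C
D(Z) = 1/(2*(6 + Z))
w((2 + 3)²)*D(6*(-4)) = (-2 + (2 + 3)²)*(1/(2*(6 + 6*(-4)))) = (-2 + 5²)*(1/(2*(6 - 24))) = (-2 + 25)*((½)/(-18)) = 23*((½)*(-1/18)) = 23*(-1/36) = -23/36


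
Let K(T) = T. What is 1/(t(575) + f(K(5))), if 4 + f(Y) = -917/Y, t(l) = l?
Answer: 5/1938 ≈ 0.0025800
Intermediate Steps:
f(Y) = -4 - 917/Y
1/(t(575) + f(K(5))) = 1/(575 + (-4 - 917/5)) = 1/(575 - 937/5) = 1/(1938/5) = 5/1938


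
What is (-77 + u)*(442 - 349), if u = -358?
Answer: -40455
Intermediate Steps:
(-77 + u)*(442 - 349) = (-77 - 358)*(442 - 349) = -435*93 = -40455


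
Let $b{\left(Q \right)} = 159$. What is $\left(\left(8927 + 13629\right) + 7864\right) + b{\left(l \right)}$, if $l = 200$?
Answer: $30579$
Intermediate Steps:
$\left(\left(8927 + 13629\right) + 7864\right) + b{\left(l \right)} = \left(\left(8927 + 13629\right) + 7864\right) + 159 = \left(22556 + 7864\right) + 159 = 30420 + 159 = 30579$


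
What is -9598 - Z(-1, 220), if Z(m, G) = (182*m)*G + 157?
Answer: 30285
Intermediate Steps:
Z(m, G) = 157 + 182*G*m (Z(m, G) = 182*G*m + 157 = 157 + 182*G*m)
-9598 - Z(-1, 220) = -9598 - (157 + 182*220*(-1)) = -9598 - (157 - 40040) = -9598 - 1*(-39883) = -9598 + 39883 = 30285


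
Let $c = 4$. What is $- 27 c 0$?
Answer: $0$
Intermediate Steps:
$- 27 c 0 = \left(-27\right) 4 \cdot 0 = \left(-108\right) 0 = 0$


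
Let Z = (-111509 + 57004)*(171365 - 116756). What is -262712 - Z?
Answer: 2976200833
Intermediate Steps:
Z = -2976463545 (Z = -54505*54609 = -2976463545)
-262712 - Z = -262712 - 1*(-2976463545) = -262712 + 2976463545 = 2976200833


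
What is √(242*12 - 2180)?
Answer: 2*√181 ≈ 26.907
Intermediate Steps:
√(242*12 - 2180) = √(2904 - 2180) = √724 = 2*√181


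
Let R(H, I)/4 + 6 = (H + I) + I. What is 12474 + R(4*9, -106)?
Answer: 11746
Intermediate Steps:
R(H, I) = -24 + 4*H + 8*I (R(H, I) = -24 + 4*((H + I) + I) = -24 + 4*(H + 2*I) = -24 + (4*H + 8*I) = -24 + 4*H + 8*I)
12474 + R(4*9, -106) = 12474 + (-24 + 4*(4*9) + 8*(-106)) = 12474 + (-24 + 4*36 - 848) = 12474 + (-24 + 144 - 848) = 12474 - 728 = 11746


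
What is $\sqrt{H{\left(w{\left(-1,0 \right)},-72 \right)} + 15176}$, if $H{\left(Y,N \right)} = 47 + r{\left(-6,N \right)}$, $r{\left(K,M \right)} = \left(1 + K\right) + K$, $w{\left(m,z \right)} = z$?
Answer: $2 \sqrt{3803} \approx 123.34$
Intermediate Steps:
$r{\left(K,M \right)} = 1 + 2 K$
$H{\left(Y,N \right)} = 36$ ($H{\left(Y,N \right)} = 47 + \left(1 + 2 \left(-6\right)\right) = 47 + \left(1 - 12\right) = 47 - 11 = 36$)
$\sqrt{H{\left(w{\left(-1,0 \right)},-72 \right)} + 15176} = \sqrt{36 + 15176} = \sqrt{15212} = 2 \sqrt{3803}$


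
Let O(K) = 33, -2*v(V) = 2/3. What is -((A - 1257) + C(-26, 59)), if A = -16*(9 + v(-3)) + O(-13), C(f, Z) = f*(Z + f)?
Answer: 6662/3 ≈ 2220.7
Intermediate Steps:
v(V) = -⅓ (v(V) = -1/3 = -½*⅔ = -⅓)
A = -317/3 (A = -16*(9 - ⅓) + 33 = -16*26/3 + 33 = -416/3 + 33 = -317/3 ≈ -105.67)
-((A - 1257) + C(-26, 59)) = -((-317/3 - 1257) - 26*(59 - 26)) = -(-4088/3 - 26*33) = -(-4088/3 - 858) = -1*(-6662/3) = 6662/3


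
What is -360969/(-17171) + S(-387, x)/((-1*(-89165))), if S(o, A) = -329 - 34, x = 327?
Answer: 4597081116/218721745 ≈ 21.018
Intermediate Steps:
S(o, A) = -363
-360969/(-17171) + S(-387, x)/((-1*(-89165))) = -360969/(-17171) - 363/((-1*(-89165))) = -360969*(-1/17171) - 363/89165 = 51567/2453 - 363*1/89165 = 51567/2453 - 363/89165 = 4597081116/218721745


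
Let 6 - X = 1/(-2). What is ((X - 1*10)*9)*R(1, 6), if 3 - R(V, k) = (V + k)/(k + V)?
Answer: -63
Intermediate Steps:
R(V, k) = 2 (R(V, k) = 3 - (V + k)/(k + V) = 3 - (V + k)/(V + k) = 3 - 1*1 = 3 - 1 = 2)
X = 13/2 (X = 6 - 1/(-2) = 6 - 1*(-½) = 6 + ½ = 13/2 ≈ 6.5000)
((X - 1*10)*9)*R(1, 6) = ((13/2 - 1*10)*9)*2 = ((13/2 - 10)*9)*2 = -7/2*9*2 = -63/2*2 = -63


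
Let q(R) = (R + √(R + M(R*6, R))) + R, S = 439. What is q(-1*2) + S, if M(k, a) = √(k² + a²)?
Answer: 435 + √(-2 + 2*√37) ≈ 438.19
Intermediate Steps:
M(k, a) = √(a² + k²)
q(R) = √(R + √37*√(R²)) + 2*R (q(R) = (R + √(R + √(R² + (R*6)²))) + R = (R + √(R + √(R² + (6*R)²))) + R = (R + √(R + √(R² + 36*R²))) + R = (R + √(R + √(37*R²))) + R = (R + √(R + √37*√(R²))) + R = √(R + √37*√(R²)) + 2*R)
q(-1*2) + S = (√(-1*2 + √37*√((-1*2)²)) + 2*(-1*2)) + 439 = (√(-2 + √37*√((-2)²)) + 2*(-2)) + 439 = (√(-2 + √37*√4) - 4) + 439 = (√(-2 + √37*2) - 4) + 439 = (√(-2 + 2*√37) - 4) + 439 = (-4 + √(-2 + 2*√37)) + 439 = 435 + √(-2 + 2*√37)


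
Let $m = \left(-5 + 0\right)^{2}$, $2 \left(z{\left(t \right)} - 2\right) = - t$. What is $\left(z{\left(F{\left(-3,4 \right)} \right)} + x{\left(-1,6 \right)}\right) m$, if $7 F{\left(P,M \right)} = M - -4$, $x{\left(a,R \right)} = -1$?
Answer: $\frac{75}{7} \approx 10.714$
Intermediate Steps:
$F{\left(P,M \right)} = \frac{4}{7} + \frac{M}{7}$ ($F{\left(P,M \right)} = \frac{M - -4}{7} = \frac{M + 4}{7} = \frac{4 + M}{7} = \frac{4}{7} + \frac{M}{7}$)
$z{\left(t \right)} = 2 - \frac{t}{2}$ ($z{\left(t \right)} = 2 + \frac{\left(-1\right) t}{2} = 2 - \frac{t}{2}$)
$m = 25$ ($m = \left(-5\right)^{2} = 25$)
$\left(z{\left(F{\left(-3,4 \right)} \right)} + x{\left(-1,6 \right)}\right) m = \left(\left(2 - \frac{\frac{4}{7} + \frac{1}{7} \cdot 4}{2}\right) - 1\right) 25 = \left(\left(2 - \frac{\frac{4}{7} + \frac{4}{7}}{2}\right) - 1\right) 25 = \left(\left(2 - \frac{4}{7}\right) - 1\right) 25 = \left(\frac{10}{7} - 1\right) 25 = \frac{3}{7} \cdot 25 = \frac{75}{7}$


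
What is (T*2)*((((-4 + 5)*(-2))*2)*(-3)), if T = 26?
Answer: 624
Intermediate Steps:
(T*2)*((((-4 + 5)*(-2))*2)*(-3)) = (26*2)*((((-4 + 5)*(-2))*2)*(-3)) = 52*(((1*(-2))*2)*(-3)) = 52*(-2*2*(-3)) = 52*(-4*(-3)) = 52*12 = 624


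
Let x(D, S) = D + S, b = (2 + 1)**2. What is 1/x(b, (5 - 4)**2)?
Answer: 1/10 ≈ 0.10000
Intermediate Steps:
b = 9 (b = 3**2 = 9)
1/x(b, (5 - 4)**2) = 1/(9 + (5 - 4)**2) = 1/(9 + 1**2) = 1/(9 + 1) = 1/10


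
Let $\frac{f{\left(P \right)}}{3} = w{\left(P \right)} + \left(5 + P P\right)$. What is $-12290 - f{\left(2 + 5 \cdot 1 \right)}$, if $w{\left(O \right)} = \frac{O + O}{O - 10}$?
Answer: $-12438$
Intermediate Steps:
$w{\left(O \right)} = \frac{2 O}{-10 + O}$
$f{\left(P \right)} = 15 + 3 P^{2} + \frac{6 P}{-10 + P}$ ($f{\left(P \right)} = 3 \left(\frac{2 P}{-10 + P} + \left(5 + P P\right)\right) = 3 \left(\frac{2 P}{-10 + P} + \left(5 + P^{2}\right)\right) = 3 \left(5 + P^{2} + \frac{2 P}{-10 + P}\right) = 15 + 3 P^{2} + \frac{6 P}{-10 + P}$)
$-12290 - f{\left(2 + 5 \cdot 1 \right)} = -12290 - \frac{3 \left(2 \left(2 + 5 \cdot 1\right) + \left(-10 + \left(2 + 5 \cdot 1\right)\right) \left(5 + \left(2 + 5 \cdot 1\right)^{2}\right)\right)}{-10 + \left(2 + 5 \cdot 1\right)} = -12290 - \frac{3 \left(2 \left(2 + 5\right) + \left(-10 + \left(2 + 5\right)\right) \left(5 + \left(2 + 5\right)^{2}\right)\right)}{-10 + \left(2 + 5\right)} = -12290 - \frac{3 \left(2 \cdot 7 + \left(-10 + 7\right) \left(5 + 7^{2}\right)\right)}{-10 + 7} = -12290 - \frac{3 \left(14 - 3 \left(5 + 49\right)\right)}{-3} = -12290 - 3 \left(- \frac{1}{3}\right) \left(14 - 162\right) = -12290 - 3 \left(- \frac{1}{3}\right) \left(-148\right) = -12290 - 148 = -12438$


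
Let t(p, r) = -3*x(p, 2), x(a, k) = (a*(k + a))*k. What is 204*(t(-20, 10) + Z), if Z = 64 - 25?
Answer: -432684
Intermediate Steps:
x(a, k) = a*k*(a + k) (x(a, k) = (a*(a + k))*k = a*k*(a + k))
Z = 39
t(p, r) = -6*p*(2 + p) (t(p, r) = -3*p*2*(p + 2) = -3*p*2*(2 + p) = -6*p*(2 + p))
204*(t(-20, 10) + Z) = 204*(-6*(-20)*(2 - 20) + 39) = 204*(-6*(-20)*(-18) + 39) = 204*(-2160 + 39) = 204*(-2121) = -432684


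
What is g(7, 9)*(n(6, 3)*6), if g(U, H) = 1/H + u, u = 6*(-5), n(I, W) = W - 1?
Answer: -1076/3 ≈ -358.67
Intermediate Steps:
n(I, W) = -1 + W
u = -30
g(U, H) = -30 + 1/H (g(U, H) = 1/H - 30 = -30 + 1/H)
g(7, 9)*(n(6, 3)*6) = (-30 + 1/9)*((-1 + 3)*6) = (-30 + ⅑)*(2*6) = -269/9*12 = -1076/3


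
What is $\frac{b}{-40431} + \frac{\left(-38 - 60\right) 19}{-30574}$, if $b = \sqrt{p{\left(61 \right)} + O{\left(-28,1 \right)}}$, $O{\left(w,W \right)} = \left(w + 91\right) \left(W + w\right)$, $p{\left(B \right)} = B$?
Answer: $\frac{931}{15287} - \frac{2 i \sqrt{410}}{40431} \approx 0.060901 - 0.0010016 i$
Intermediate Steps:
$O{\left(w,W \right)} = \left(91 + w\right) \left(W + w\right)$
$b = 2 i \sqrt{410}$ ($b = \sqrt{61 + \left(\left(-28\right)^{2} + 91 \cdot 1 + 91 \left(-28\right) + 1 \left(-28\right)\right)} = \sqrt{61 + \left(784 + 91 - 2548 - 28\right)} = \sqrt{61 - 1701} = \sqrt{-1640} = 2 i \sqrt{410} \approx 40.497 i$)
$\frac{b}{-40431} + \frac{\left(-38 - 60\right) 19}{-30574} = \frac{2 i \sqrt{410}}{-40431} + \frac{\left(-38 - 60\right) 19}{-30574} = 2 i \sqrt{410} \left(- \frac{1}{40431}\right) + \left(-98\right) 19 \left(- \frac{1}{30574}\right) = - \frac{2 i \sqrt{410}}{40431} - - \frac{931}{15287} = - \frac{2 i \sqrt{410}}{40431} + \frac{931}{15287} = \frac{931}{15287} - \frac{2 i \sqrt{410}}{40431}$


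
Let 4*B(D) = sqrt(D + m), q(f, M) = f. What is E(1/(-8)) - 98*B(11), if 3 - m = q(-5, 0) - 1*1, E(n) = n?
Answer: -1/8 - 49*sqrt(5) ≈ -109.69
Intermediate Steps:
m = 9 (m = 3 - (-5 - 1*1) = 3 - (-5 - 1) = 3 - 1*(-6) = 3 + 6 = 9)
B(D) = sqrt(9 + D)/4 (B(D) = sqrt(D + 9)/4 = sqrt(9 + D)/4)
E(1/(-8)) - 98*B(11) = 1/(-8) - 49*sqrt(9 + 11)/2 = -1/8 - 49*sqrt(20)/2 = -1/8 - 49*2*sqrt(5)/2 = -1/8 - 49*sqrt(5)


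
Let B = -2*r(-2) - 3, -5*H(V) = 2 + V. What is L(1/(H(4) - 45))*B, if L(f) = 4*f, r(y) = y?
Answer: -20/231 ≈ -0.086580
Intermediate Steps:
H(V) = -2/5 - V/5 (H(V) = -(2 + V)/5 = -2/5 - V/5)
B = 1 (B = -2*(-2) - 3 = 4 - 3 = 1)
L(1/(H(4) - 45))*B = (4/((-2/5 - 1/5*4) - 45))*1 = (4/((-2/5 - 4/5) - 45))*1 = (4/(-6/5 - 45))*1 = (4/(-231/5))*1 = (4*(-5/231))*1 = -20/231*1 = -20/231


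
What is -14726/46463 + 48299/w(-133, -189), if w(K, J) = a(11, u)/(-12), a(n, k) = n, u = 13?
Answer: -26929559230/511093 ≈ -52690.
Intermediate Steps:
w(K, J) = -11/12 (w(K, J) = 11/(-12) = 11*(-1/12) = -11/12)
-14726/46463 + 48299/w(-133, -189) = -14726/46463 + 48299/(-11/12) = -14726*1/46463 + 48299*(-12/11) = -14726/46463 - 579588/11 = -26929559230/511093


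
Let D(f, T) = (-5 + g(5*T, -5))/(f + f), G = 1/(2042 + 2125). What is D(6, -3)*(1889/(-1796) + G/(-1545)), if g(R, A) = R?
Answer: 12161412131/6937604964 ≈ 1.7530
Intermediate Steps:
G = 1/4167 ≈ 0.00023998
D(f, T) = (-5 + 5*T)/(2*f) (D(f, T) = (-5 + 5*T)/(f + f) = (-5 + 5*T)/((2*f)) = (-5 + 5*T)*(1/(2*f)) = (-5 + 5*T)/(2*f))
D(6, -3)*(1889/(-1796) + G/(-1545)) = ((5/2)*(-1 - 3)/6)*(1889/(-1796) + (1/4167)/(-1545)) = ((5/2)*(⅙)*(-4))*(1889*(-1/1796) + (1/4167)*(-1/1545)) = -5*(-1889/1796 - 1/6438015)/3 = -5/3*(-12161412131/11562674940) = 12161412131/6937604964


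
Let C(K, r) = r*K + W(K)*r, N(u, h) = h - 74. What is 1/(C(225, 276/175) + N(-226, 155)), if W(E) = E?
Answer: 7/5535 ≈ 0.0012647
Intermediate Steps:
N(u, h) = -74 + h
C(K, r) = 2*K*r (C(K, r) = r*K + K*r = K*r + K*r = 2*K*r)
1/(C(225, 276/175) + N(-226, 155)) = 1/(2*225*(276/175) + (-74 + 155)) = 1/(2*225*(276*(1/175)) + 81) = 1/(2*225*(276/175) + 81) = 1/(4968/7 + 81) = 1/(5535/7) = 7/5535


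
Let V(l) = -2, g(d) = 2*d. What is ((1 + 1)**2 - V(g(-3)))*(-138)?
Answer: -828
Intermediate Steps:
((1 + 1)**2 - V(g(-3)))*(-138) = ((1 + 1)**2 - 1*(-2))*(-138) = (2**2 + 2)*(-138) = (4 + 2)*(-138) = 6*(-138) = -828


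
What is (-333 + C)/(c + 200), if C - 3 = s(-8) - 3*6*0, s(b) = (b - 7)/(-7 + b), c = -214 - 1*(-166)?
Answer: -329/152 ≈ -2.1645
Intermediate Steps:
c = -48 (c = -214 + 166 = -48)
s(b) = 1 (s(b) = (-7 + b)/(-7 + b) = 1)
C = 4 (C = 3 + (1 - 3*6*0) = 3 + (1 - 18*0) = 3 + (1 - 1*0) = 3 + (1 + 0) = 3 + 1 = 4)
(-333 + C)/(c + 200) = (-333 + 4)/(-48 + 200) = -329/152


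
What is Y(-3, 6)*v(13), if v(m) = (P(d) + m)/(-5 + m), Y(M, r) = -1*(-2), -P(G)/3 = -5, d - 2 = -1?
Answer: 7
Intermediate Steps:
d = 1 (d = 2 - 1 = 1)
P(G) = 15 (P(G) = -3*(-5) = 15)
Y(M, r) = 2
v(m) = (15 + m)/(-5 + m)
Y(-3, 6)*v(13) = 2*((15 + 13)/(-5 + 13)) = 2*(28/8) = 2*((⅛)*28) = 2*(7/2) = 7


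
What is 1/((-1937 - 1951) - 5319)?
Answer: -1/9207 ≈ -0.00010861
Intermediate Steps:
1/((-1937 - 1951) - 5319) = 1/(-3888 - 5319) = 1/(-9207) = -1/9207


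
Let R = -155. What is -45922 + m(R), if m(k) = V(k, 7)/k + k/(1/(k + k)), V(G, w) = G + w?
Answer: 329988/155 ≈ 2129.0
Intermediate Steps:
m(k) = 2*k² + (7 + k)/k (m(k) = (k + 7)/k + k/(1/(k + k)) = (7 + k)/k + k/(1/(2*k)) = (7 + k)/k + k/((1/(2*k))) = (7 + k)/k + k*(2*k) = (7 + k)/k + 2*k² = 2*k² + (7 + k)/k)
-45922 + m(R) = -45922 + (7 - 155 + 2*(-155)³)/(-155) = -45922 - (7 - 155 + 2*(-3723875))/155 = -45922 - (7 - 155 - 7447750)/155 = -45922 - 1/155*(-7447898) = -45922 + 7447898/155 = 329988/155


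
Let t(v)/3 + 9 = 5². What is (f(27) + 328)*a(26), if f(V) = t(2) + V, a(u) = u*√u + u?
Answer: 10478 + 10478*√26 ≈ 63906.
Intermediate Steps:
t(v) = 48 (t(v) = -27 + 3*5² = -27 + 3*25 = -27 + 75 = 48)
a(u) = u + u^(3/2) (a(u) = u^(3/2) + u = u + u^(3/2))
f(V) = 48 + V
(f(27) + 328)*a(26) = ((48 + 27) + 328)*(26 + 26^(3/2)) = (75 + 328)*(26 + 26*√26) = 403*(26 + 26*√26) = 10478 + 10478*√26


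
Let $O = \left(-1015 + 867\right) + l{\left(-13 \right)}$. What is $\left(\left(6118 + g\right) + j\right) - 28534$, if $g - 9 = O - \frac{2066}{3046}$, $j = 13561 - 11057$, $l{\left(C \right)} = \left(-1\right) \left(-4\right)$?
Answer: $- \frac{30532614}{1523} \approx -20048.0$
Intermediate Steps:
$l{\left(C \right)} = 4$
$j = 2504$ ($j = 13561 - 11057 = 2504$)
$O = -144$ ($O = \left(-1015 + 867\right) + 4 = -148 + 4 = -144$)
$g = - \frac{206638}{1523}$ ($g = 9 - \left(144 + \frac{2066}{3046}\right) = 9 - \frac{220345}{1523} = - \frac{206638}{1523} \approx -135.68$)
$\left(\left(6118 + g\right) + j\right) - 28534 = \left(\left(6118 - \frac{206638}{1523}\right) + 2504\right) - 28534 = \left(\frac{9111076}{1523} + 2504\right) - 28534 = \frac{12924668}{1523} - 28534 = - \frac{30532614}{1523}$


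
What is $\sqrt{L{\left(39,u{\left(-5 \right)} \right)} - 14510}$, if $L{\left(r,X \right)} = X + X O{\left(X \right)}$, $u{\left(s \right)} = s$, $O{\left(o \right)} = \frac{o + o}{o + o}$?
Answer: $22 i \sqrt{30} \approx 120.5 i$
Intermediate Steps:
$O{\left(o \right)} = 1$ ($O{\left(o \right)} = \frac{2 o}{2 o} = 2 o \frac{1}{2 o} = 1$)
$L{\left(r,X \right)} = 2 X$ ($L{\left(r,X \right)} = X + X 1 = X + X = 2 X$)
$\sqrt{L{\left(39,u{\left(-5 \right)} \right)} - 14510} = \sqrt{2 \left(-5\right) - 14510} = \sqrt{-10 - 14510} = \sqrt{-14520} = 22 i \sqrt{30}$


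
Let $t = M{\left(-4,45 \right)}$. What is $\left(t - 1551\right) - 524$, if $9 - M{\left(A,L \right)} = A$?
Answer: $-2062$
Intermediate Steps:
$M{\left(A,L \right)} = 9 - A$
$t = 13$ ($t = 9 - -4 = 9 + 4 = 13$)
$\left(t - 1551\right) - 524 = \left(13 - 1551\right) - 524 = -1538 - 524 = -2062$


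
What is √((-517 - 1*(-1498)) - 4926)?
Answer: I*√3945 ≈ 62.809*I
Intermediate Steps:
√((-517 - 1*(-1498)) - 4926) = √((-517 + 1498) - 4926) = √(981 - 4926) = √(-3945) = I*√3945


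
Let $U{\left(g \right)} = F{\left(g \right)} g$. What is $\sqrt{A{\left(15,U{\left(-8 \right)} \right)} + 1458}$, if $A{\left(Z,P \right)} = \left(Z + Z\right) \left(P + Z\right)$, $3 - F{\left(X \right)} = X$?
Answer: $2 i \sqrt{183} \approx 27.056 i$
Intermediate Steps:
$F{\left(X \right)} = 3 - X$
$U{\left(g \right)} = g \left(3 - g\right)$ ($U{\left(g \right)} = \left(3 - g\right) g = g \left(3 - g\right)$)
$A{\left(Z,P \right)} = 2 Z \left(P + Z\right)$
$\sqrt{A{\left(15,U{\left(-8 \right)} \right)} + 1458} = \sqrt{2 \cdot 15 \left(- 8 \left(3 - -8\right) + 15\right) + 1458} = \sqrt{2 \cdot 15 \left(- 8 \left(3 + 8\right) + 15\right) + 1458} = \sqrt{2 \cdot 15 \left(\left(-8\right) 11 + 15\right) + 1458} = \sqrt{2 \cdot 15 \left(-88 + 15\right) + 1458} = \sqrt{2 \cdot 15 \left(-73\right) + 1458} = \sqrt{-2190 + 1458} = \sqrt{-732} = 2 i \sqrt{183}$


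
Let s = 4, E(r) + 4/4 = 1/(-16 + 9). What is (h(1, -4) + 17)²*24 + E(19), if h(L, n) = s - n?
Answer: 104992/7 ≈ 14999.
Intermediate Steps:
E(r) = -8/7 (E(r) = -1 + 1/(-16 + 9) = -1 + 1/(-7) = -1 - ⅐ = -8/7)
h(L, n) = 4 - n
(h(1, -4) + 17)²*24 + E(19) = ((4 - 1*(-4)) + 17)²*24 - 8/7 = ((4 + 4) + 17)²*24 - 8/7 = (8 + 17)²*24 - 8/7 = 25²*24 - 8/7 = 625*24 - 8/7 = 15000 - 8/7 = 104992/7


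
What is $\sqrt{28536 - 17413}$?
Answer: $7 \sqrt{227} \approx 105.47$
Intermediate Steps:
$\sqrt{28536 - 17413} = \sqrt{11123} = 7 \sqrt{227}$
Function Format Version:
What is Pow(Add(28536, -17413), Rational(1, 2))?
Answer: Mul(7, Pow(227, Rational(1, 2))) ≈ 105.47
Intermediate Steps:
Pow(Add(28536, -17413), Rational(1, 2)) = Pow(11123, Rational(1, 2)) = Mul(7, Pow(227, Rational(1, 2)))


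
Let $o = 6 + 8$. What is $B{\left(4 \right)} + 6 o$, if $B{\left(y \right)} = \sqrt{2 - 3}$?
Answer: $84 + i \approx 84.0 + 1.0 i$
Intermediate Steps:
$o = 14$
$B{\left(y \right)} = i$ ($B{\left(y \right)} = \sqrt{-1} = i$)
$B{\left(4 \right)} + 6 o = i + 6 \cdot 14 = i + 84 = 84 + i$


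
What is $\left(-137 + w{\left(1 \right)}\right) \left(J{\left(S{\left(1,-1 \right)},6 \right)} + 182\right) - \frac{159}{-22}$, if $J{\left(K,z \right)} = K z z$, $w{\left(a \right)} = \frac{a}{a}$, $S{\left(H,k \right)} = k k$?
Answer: $- \frac{652097}{22} \approx -29641.0$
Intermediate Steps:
$S{\left(H,k \right)} = k^{2}$
$w{\left(a \right)} = 1$
$J{\left(K,z \right)} = K z^{2}$
$\left(-137 + w{\left(1 \right)}\right) \left(J{\left(S{\left(1,-1 \right)},6 \right)} + 182\right) - \frac{159}{-22} = \left(-137 + 1\right) \left(\left(-1\right)^{2} \cdot 6^{2} + 182\right) - \frac{159}{-22} = - 136 \left(1 \cdot 36 + 182\right) - - \frac{159}{22} = - 136 \left(36 + 182\right) + \frac{159}{22} = \left(-136\right) 218 + \frac{159}{22} = -29648 + \frac{159}{22} = - \frac{652097}{22}$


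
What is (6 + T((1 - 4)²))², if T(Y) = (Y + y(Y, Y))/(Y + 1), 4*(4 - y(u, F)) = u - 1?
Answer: 5041/100 ≈ 50.410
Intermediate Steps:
y(u, F) = 17/4 - u/4 (y(u, F) = 4 - (u - 1)/4 = 4 - (-1 + u)/4 = 4 + (¼ - u/4) = 17/4 - u/4)
T(Y) = (17/4 + 3*Y/4)/(1 + Y) (T(Y) = (Y + (17/4 - Y/4))/(Y + 1) = (17/4 + 3*Y/4)/(1 + Y))
(6 + T((1 - 4)²))² = (6 + (17 + 3*(1 - 4)²)/(4*(1 + (1 - 4)²)))² = (6 + (17 + 3*(-3)²)/(4*(1 + (-3)²)))² = (6 + (17 + 3*9)/(4*(1 + 9)))² = (6 + (¼)*(17 + 27)/10)² = (6 + (¼)*(⅒)*44)² = (6 + 11/10)² = (71/10)² = 5041/100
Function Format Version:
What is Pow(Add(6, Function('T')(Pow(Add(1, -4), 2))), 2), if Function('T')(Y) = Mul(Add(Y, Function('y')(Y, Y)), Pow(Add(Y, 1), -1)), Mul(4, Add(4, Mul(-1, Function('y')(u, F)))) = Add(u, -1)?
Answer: Rational(5041, 100) ≈ 50.410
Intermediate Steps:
Function('y')(u, F) = Add(Rational(17, 4), Mul(Rational(-1, 4), u)) (Function('y')(u, F) = Add(4, Mul(Rational(-1, 4), Add(u, -1))) = Add(4, Mul(Rational(-1, 4), Add(-1, u))) = Add(4, Add(Rational(1, 4), Mul(Rational(-1, 4), u))) = Add(Rational(17, 4), Mul(Rational(-1, 4), u)))
Function('T')(Y) = Mul(Pow(Add(1, Y), -1), Add(Rational(17, 4), Mul(Rational(3, 4), Y))) (Function('T')(Y) = Mul(Add(Y, Add(Rational(17, 4), Mul(Rational(-1, 4), Y))), Pow(Add(Y, 1), -1)) = Mul(Add(Rational(17, 4), Mul(Rational(3, 4), Y)), Pow(Add(1, Y), -1)) = Mul(Pow(Add(1, Y), -1), Add(Rational(17, 4), Mul(Rational(3, 4), Y))))
Pow(Add(6, Function('T')(Pow(Add(1, -4), 2))), 2) = Pow(Add(6, Mul(Rational(1, 4), Pow(Add(1, Pow(Add(1, -4), 2)), -1), Add(17, Mul(3, Pow(Add(1, -4), 2))))), 2) = Pow(Add(6, Mul(Rational(1, 4), Pow(Add(1, Pow(-3, 2)), -1), Add(17, Mul(3, Pow(-3, 2))))), 2) = Pow(Add(6, Mul(Rational(1, 4), Pow(Add(1, 9), -1), Add(17, Mul(3, 9)))), 2) = Pow(Add(6, Mul(Rational(1, 4), Pow(10, -1), Add(17, 27))), 2) = Pow(Add(6, Mul(Rational(1, 4), Rational(1, 10), 44)), 2) = Pow(Add(6, Rational(11, 10)), 2) = Pow(Rational(71, 10), 2) = Rational(5041, 100)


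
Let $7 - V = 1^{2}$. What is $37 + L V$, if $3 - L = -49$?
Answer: $349$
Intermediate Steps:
$L = 52$ ($L = 3 - -49 = 3 + 49 = 52$)
$V = 6$ ($V = 7 - 1^{2} = 7 - 1 = 6$)
$37 + L V = 37 + 52 \cdot 6 = 37 + 312 = 349$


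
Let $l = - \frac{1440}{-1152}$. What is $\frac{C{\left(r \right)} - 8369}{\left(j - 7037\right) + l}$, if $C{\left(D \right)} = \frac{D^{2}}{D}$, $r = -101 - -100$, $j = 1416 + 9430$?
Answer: $- \frac{33480}{15241} \approx -2.1967$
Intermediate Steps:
$j = 10846$
$r = -1$ ($r = -101 + 100 = -1$)
$C{\left(D \right)} = D$
$l = \frac{5}{4}$ ($l = \left(-1440\right) \left(- \frac{1}{1152}\right) = \frac{5}{4} \approx 1.25$)
$\frac{C{\left(r \right)} - 8369}{\left(j - 7037\right) + l} = \frac{-1 - 8369}{\left(10846 - 7037\right) + \frac{5}{4}} = - \frac{8370}{\left(10846 - 7037\right) + \frac{5}{4}} = - \frac{8370}{3809 + \frac{5}{4}} = - \frac{8370}{\frac{15241}{4}} = \left(-8370\right) \frac{4}{15241} = - \frac{33480}{15241}$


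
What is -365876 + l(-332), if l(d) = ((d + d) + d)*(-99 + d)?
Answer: 63400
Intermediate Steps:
l(d) = 3*d*(-99 + d) (l(d) = (2*d + d)*(-99 + d) = (3*d)*(-99 + d) = 3*d*(-99 + d))
-365876 + l(-332) = -365876 + 3*(-332)*(-99 - 332) = -365876 + 3*(-332)*(-431) = -365876 + 429276 = 63400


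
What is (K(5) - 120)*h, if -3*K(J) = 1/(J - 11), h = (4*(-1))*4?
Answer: 17272/9 ≈ 1919.1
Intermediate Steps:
h = -16 (h = -4*4 = -16)
K(J) = -1/(3*(-11 + J)) (K(J) = -1/(3*(J - 11)) = -1/(3*(-11 + J)))
(K(5) - 120)*h = (-1/(-33 + 3*5) - 120)*(-16) = (-1/(-33 + 15) - 120)*(-16) = (-1/(-18) - 120)*(-16) = (-1*(-1/18) - 120)*(-16) = (1/18 - 120)*(-16) = -2159/18*(-16) = 17272/9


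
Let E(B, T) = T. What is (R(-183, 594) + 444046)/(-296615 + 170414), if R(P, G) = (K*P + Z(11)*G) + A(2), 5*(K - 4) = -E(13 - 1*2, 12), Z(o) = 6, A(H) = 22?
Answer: -2236696/631005 ≈ -3.5447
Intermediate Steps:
K = 8/5 (K = 4 + (-1*12)/5 = 4 + (1/5)*(-12) = 4 - 12/5 = 8/5 ≈ 1.6000)
R(P, G) = 22 + 6*G + 8*P/5 (R(P, G) = (8*P/5 + 6*G) + 22 = (6*G + 8*P/5) + 22 = 22 + 6*G + 8*P/5)
(R(-183, 594) + 444046)/(-296615 + 170414) = ((22 + 6*594 + (8/5)*(-183)) + 444046)/(-296615 + 170414) = ((22 + 3564 - 1464/5) + 444046)/(-126201) = (16466/5 + 444046)*(-1/126201) = (2236696/5)*(-1/126201) = -2236696/631005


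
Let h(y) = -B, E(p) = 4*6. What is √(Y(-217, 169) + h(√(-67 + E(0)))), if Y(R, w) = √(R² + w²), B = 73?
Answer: √(-73 + 5*√3026) ≈ 14.214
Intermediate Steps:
E(p) = 24
h(y) = -73 (h(y) = -1*73 = -73)
√(Y(-217, 169) + h(√(-67 + E(0)))) = √(√((-217)² + 169²) - 73) = √(√(47089 + 28561) - 73) = √(√75650 - 73) = √(5*√3026 - 73) = √(-73 + 5*√3026)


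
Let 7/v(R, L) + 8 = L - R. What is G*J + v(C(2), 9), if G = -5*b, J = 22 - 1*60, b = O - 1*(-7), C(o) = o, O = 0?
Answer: 1323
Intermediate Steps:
v(R, L) = 7/(-8 + L - R) (v(R, L) = 7/(-8 + (L - R)) = 7/(-8 + L - R))
b = 7 (b = 0 - 1*(-7) = 0 + 7 = 7)
J = -38 (J = 22 - 60 = -38)
G = -35 (G = -5*7 = -35)
G*J + v(C(2), 9) = -35*(-38) + 7/(-8 + 9 - 1*2) = 1330 + 7/(-8 + 9 - 2) = 1330 + 7/(-1) = 1330 + 7*(-1) = 1330 - 7 = 1323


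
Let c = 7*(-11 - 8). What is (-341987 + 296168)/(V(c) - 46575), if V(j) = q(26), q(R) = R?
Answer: 45819/46549 ≈ 0.98432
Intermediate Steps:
c = -133 (c = 7*(-19) = -133)
V(j) = 26
(-341987 + 296168)/(V(c) - 46575) = (-341987 + 296168)/(26 - 46575) = -45819/(-46549) = -45819*(-1/46549) = 45819/46549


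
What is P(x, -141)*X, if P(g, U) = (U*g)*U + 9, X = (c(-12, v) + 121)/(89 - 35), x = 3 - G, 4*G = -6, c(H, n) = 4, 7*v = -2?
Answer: 2485375/12 ≈ 2.0711e+5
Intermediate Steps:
v = -2/7 (v = (⅐)*(-2) = -2/7 ≈ -0.28571)
G = -3/2 (G = (¼)*(-6) = -3/2 ≈ -1.5000)
x = 9/2 (x = 3 - 1*(-3/2) = 3 + 3/2 = 9/2 ≈ 4.5000)
X = 125/54 (X = (4 + 121)/(89 - 35) = 125/54 ≈ 2.3148)
P(g, U) = 9 + g*U² (P(g, U) = g*U² + 9 = 9 + g*U²)
P(x, -141)*X = (9 + (9/2)*(-141)²)*(125/54) = (9 + (9/2)*19881)*(125/54) = (9 + 178929/2)*(125/54) = (178947/2)*(125/54) = 2485375/12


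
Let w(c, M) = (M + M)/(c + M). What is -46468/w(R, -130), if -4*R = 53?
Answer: -6656541/260 ≈ -25602.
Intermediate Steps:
R = -53/4 (R = -¼*53 = -53/4 ≈ -13.250)
w(c, M) = 2*M/(M + c) (w(c, M) = (2*M)/(M + c) = 2*M/(M + c))
-46468/w(R, -130) = -46468/(2*(-130)/(-130 - 53/4)) = -46468/(2*(-130)/(-573/4)) = -46468/(2*(-130)*(-4/573)) = -46468/1040/573 = -46468*573/1040 = -6656541/260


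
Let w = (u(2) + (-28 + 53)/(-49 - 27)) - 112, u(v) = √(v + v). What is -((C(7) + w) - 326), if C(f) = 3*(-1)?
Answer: 33389/76 ≈ 439.33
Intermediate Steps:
C(f) = -3
u(v) = √2*√v (u(v) = √(2*v) = √2*√v)
w = -8385/76 (w = (√2*√2 + (-28 + 53)/(-49 - 27)) - 112 = (2 + 25/(-76)) - 112 = (2 + 25*(-1/76)) - 112 = (2 - 25/76) - 112 = 127/76 - 112 = -8385/76 ≈ -110.33)
-((C(7) + w) - 326) = -((-3 - 8385/76) - 326) = -(-8613/76 - 326) = -1*(-33389/76) = 33389/76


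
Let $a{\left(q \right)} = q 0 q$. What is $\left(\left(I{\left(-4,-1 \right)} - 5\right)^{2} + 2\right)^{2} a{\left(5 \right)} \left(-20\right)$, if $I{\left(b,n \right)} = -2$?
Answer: $0$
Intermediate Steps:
$a{\left(q \right)} = 0$ ($a{\left(q \right)} = 0 q = 0$)
$\left(\left(I{\left(-4,-1 \right)} - 5\right)^{2} + 2\right)^{2} a{\left(5 \right)} \left(-20\right) = \left(\left(-2 - 5\right)^{2} + 2\right)^{2} \cdot 0 \left(-20\right) = \left(\left(-7\right)^{2} + 2\right)^{2} \cdot 0 \left(-20\right) = \left(49 + 2\right)^{2} \cdot 0 \left(-20\right) = 51^{2} \cdot 0 \left(-20\right) = 2601 \cdot 0 \left(-20\right) = 0 \left(-20\right) = 0$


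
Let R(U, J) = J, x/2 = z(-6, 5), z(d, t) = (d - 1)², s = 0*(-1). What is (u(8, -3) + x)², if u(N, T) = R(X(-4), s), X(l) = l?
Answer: 9604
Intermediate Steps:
s = 0
z(d, t) = (-1 + d)²
x = 98 (x = 2*(-1 - 6)² = 2*(-7)² = 2*49 = 98)
u(N, T) = 0
(u(8, -3) + x)² = (0 + 98)² = 98² = 9604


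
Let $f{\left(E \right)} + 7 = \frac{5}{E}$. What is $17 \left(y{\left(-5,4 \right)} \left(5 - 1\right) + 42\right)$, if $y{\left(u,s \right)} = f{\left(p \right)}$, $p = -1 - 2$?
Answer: $\frac{374}{3} \approx 124.67$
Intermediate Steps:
$p = -3$
$f{\left(E \right)} = -7 + \frac{5}{E}$
$y{\left(u,s \right)} = - \frac{26}{3}$ ($y{\left(u,s \right)} = -7 + \frac{5}{-3} = -7 + 5 \left(- \frac{1}{3}\right) = -7 - \frac{5}{3} = - \frac{26}{3}$)
$17 \left(y{\left(-5,4 \right)} \left(5 - 1\right) + 42\right) = 17 \left(- \frac{26 \left(5 - 1\right)}{3} + 42\right) = 17 \left(\left(- \frac{26}{3}\right) 4 + 42\right) = 17 \left(- \frac{104}{3} + 42\right) = 17 \cdot \frac{22}{3} = \frac{374}{3}$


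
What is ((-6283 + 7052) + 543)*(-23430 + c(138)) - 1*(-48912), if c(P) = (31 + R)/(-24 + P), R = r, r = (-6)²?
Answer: -1749357184/57 ≈ -3.0690e+7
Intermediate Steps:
r = 36
R = 36
c(P) = 67/(-24 + P) (c(P) = (31 + 36)/(-24 + P) = 67/(-24 + P))
((-6283 + 7052) + 543)*(-23430 + c(138)) - 1*(-48912) = ((-6283 + 7052) + 543)*(-23430 + 67/(-24 + 138)) - 1*(-48912) = (769 + 543)*(-23430 + 67/114) + 48912 = 1312*(-23430 + 67*(1/114)) + 48912 = 1312*(-23430 + 67/114) + 48912 = 1312*(-2670953/114) + 48912 = -1752145168/57 + 48912 = -1749357184/57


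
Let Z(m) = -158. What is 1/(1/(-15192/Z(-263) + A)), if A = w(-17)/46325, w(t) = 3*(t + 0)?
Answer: 20698863/215275 ≈ 96.151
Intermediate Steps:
w(t) = 3*t
A = -3/2725 (A = (3*(-17))/46325 = -51*1/46325 = -3/2725 ≈ -0.0011009)
1/(1/(-15192/Z(-263) + A)) = 1/(1/(-15192/(-158) - 3/2725)) = 1/(1/(-15192*(-1/158) - 3/2725)) = 1/(1/(7596/79 - 3/2725)) = 1/(1/(20698863/215275)) = 1/(215275/20698863) = 20698863/215275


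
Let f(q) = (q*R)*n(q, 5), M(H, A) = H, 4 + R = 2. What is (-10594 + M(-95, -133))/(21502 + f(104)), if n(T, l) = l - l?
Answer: -10689/21502 ≈ -0.49712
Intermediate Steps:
R = -2 (R = -4 + 2 = -2)
n(T, l) = 0
f(q) = 0 (f(q) = (q*(-2))*0 = -2*q*0 = 0)
(-10594 + M(-95, -133))/(21502 + f(104)) = (-10594 - 95)/(21502 + 0) = -10689/21502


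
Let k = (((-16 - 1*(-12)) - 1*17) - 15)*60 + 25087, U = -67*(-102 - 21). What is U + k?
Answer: 31168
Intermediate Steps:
U = 8241 (U = -67*(-123) = 8241)
k = 22927 (k = (((-16 + 12) - 17) - 15)*60 + 25087 = ((-4 - 17) - 15)*60 + 25087 = (-21 - 15)*60 + 25087 = -36*60 + 25087 = -2160 + 25087 = 22927)
U + k = 8241 + 22927 = 31168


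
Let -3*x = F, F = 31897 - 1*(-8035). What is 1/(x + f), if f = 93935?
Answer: 3/241873 ≈ 1.2403e-5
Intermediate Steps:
F = 39932 (F = 31897 + 8035 = 39932)
x = -39932/3 (x = -⅓*39932 = -39932/3 ≈ -13311.)
1/(x + f) = 1/(-39932/3 + 93935) = 1/(241873/3) = 3/241873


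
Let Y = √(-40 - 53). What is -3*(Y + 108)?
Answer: -324 - 3*I*√93 ≈ -324.0 - 28.931*I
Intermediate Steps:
Y = I*√93 (Y = √(-93) = I*√93 ≈ 9.6436*I)
-3*(Y + 108) = -3*(I*√93 + 108) = -3*(108 + I*√93) = -324 - 3*I*√93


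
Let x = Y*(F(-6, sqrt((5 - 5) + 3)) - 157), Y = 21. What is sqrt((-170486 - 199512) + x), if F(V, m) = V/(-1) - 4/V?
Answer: I*sqrt(373155) ≈ 610.86*I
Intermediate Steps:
F(V, m) = -V - 4/V (F(V, m) = V*(-1) - 4/V = -V - 4/V)
x = -3157 (x = 21*((-1*(-6) - 4/(-6)) - 157) = 21*((6 - 4*(-1/6)) - 157) = 21*((6 + 2/3) - 157) = 21*(20/3 - 157) = 21*(-451/3) = -3157)
sqrt((-170486 - 199512) + x) = sqrt((-170486 - 199512) - 3157) = sqrt(-369998 - 3157) = sqrt(-373155) = I*sqrt(373155)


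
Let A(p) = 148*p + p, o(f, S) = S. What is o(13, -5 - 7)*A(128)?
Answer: -228864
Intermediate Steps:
A(p) = 149*p
o(13, -5 - 7)*A(128) = (-5 - 7)*(149*128) = -12*19072 = -228864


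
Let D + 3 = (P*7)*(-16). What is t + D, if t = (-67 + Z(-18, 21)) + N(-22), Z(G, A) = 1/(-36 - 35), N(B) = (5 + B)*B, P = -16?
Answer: 148815/71 ≈ 2096.0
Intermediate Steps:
N(B) = B*(5 + B)
Z(G, A) = -1/71 (Z(G, A) = 1/(-71) = -1/71)
D = 1789 (D = -3 - 16*7*(-16) = -3 - 112*(-16) = -3 + 1792 = 1789)
t = 21796/71 (t = (-67 - 1/71) - 22*(5 - 22) = -4758/71 - 22*(-17) = -4758/71 + 374 = 21796/71 ≈ 306.99)
t + D = 21796/71 + 1789 = 148815/71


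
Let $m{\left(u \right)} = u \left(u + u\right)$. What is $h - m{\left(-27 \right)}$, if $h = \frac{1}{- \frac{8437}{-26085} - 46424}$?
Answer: $- \frac{1765582043259}{1210961603} \approx -1458.0$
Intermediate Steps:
$h = - \frac{26085}{1210961603}$ ($h = \frac{1}{\left(-8437\right) \left(- \frac{1}{26085}\right) - 46424} = \frac{1}{\frac{8437}{26085} - 46424} = \frac{1}{- \frac{1210961603}{26085}} = - \frac{26085}{1210961603} \approx -2.1541 \cdot 10^{-5}$)
$m{\left(u \right)} = 2 u^{2}$ ($m{\left(u \right)} = u 2 u = 2 u^{2}$)
$h - m{\left(-27 \right)} = - \frac{26085}{1210961603} - 2 \left(-27\right)^{2} = - \frac{26085}{1210961603} - 2 \cdot 729 = - \frac{26085}{1210961603} - 1458 = - \frac{1765582043259}{1210961603}$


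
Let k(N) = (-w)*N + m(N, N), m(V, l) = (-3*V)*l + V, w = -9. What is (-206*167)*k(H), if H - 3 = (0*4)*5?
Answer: -103206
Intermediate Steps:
m(V, l) = V - 3*V*l (m(V, l) = -3*V*l + V = V - 3*V*l)
H = 3 (H = 3 + (0*4)*5 = 3 + 0*5 = 3 + 0 = 3)
k(N) = 9*N + N*(1 - 3*N) (k(N) = (-1*(-9))*N + N*(1 - 3*N) = 9*N + N*(1 - 3*N))
(-206*167)*k(H) = (-206*167)*(3*(10 - 3*3)) = -103206*(10 - 9) = -103206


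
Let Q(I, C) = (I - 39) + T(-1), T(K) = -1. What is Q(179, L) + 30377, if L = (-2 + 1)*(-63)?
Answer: 30516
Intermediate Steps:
L = 63 (L = -1*(-63) = 63)
Q(I, C) = -40 + I (Q(I, C) = (I - 39) - 1 = (-39 + I) - 1 = -40 + I)
Q(179, L) + 30377 = (-40 + 179) + 30377 = 139 + 30377 = 30516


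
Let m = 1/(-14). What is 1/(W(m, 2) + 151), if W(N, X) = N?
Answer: 14/2113 ≈ 0.0066257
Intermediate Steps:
m = -1/14 ≈ -0.071429
1/(W(m, 2) + 151) = 1/(-1/14 + 151) = 1/(2113/14) = 14/2113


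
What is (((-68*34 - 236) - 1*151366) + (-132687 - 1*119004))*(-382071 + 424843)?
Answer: -17348537060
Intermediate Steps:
(((-68*34 - 236) - 1*151366) + (-132687 - 1*119004))*(-382071 + 424843) = (((-2312 - 236) - 151366) + (-132687 - 119004))*42772 = ((-2548 - 151366) - 251691)*42772 = (-153914 - 251691)*42772 = -405605*42772 = -17348537060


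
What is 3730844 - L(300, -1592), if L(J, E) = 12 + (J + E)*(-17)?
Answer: 3708868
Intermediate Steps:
L(J, E) = 12 - 17*E - 17*J (L(J, E) = 12 + (E + J)*(-17) = 12 + (-17*E - 17*J) = 12 - 17*E - 17*J)
3730844 - L(300, -1592) = 3730844 - (12 - 17*(-1592) - 17*300) = 3730844 - (12 + 27064 - 5100) = 3730844 - 1*21976 = 3730844 - 21976 = 3708868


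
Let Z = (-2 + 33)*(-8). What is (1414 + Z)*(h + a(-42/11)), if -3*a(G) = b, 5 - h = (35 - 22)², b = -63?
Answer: -166738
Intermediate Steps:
Z = -248 (Z = 31*(-8) = -248)
h = -164 (h = 5 - (35 - 22)² = 5 - 1*13² = 5 - 1*169 = 5 - 169 = -164)
a(G) = 21 (a(G) = -⅓*(-63) = 21)
(1414 + Z)*(h + a(-42/11)) = (1414 - 248)*(-164 + 21) = 1166*(-143) = -166738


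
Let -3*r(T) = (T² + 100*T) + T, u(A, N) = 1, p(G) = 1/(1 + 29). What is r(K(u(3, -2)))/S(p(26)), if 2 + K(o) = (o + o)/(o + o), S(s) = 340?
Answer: 5/51 ≈ 0.098039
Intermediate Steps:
p(G) = 1/30
K(o) = -1 (K(o) = -2 + (o + o)/(o + o) = -2 + (2*o)/((2*o)) = -2 + (2*o)*(1/(2*o)) = -2 + 1 = -1)
r(T) = -101*T/3 - T²/3 (r(T) = -((T² + 100*T) + T)/3 = -(T² + 101*T)/3 = -101*T/3 - T²/3)
r(K(u(3, -2)))/S(p(26)) = -⅓*(-1)*(101 - 1)/340 = -⅓*(-1)*100*(1/340) = (100/3)*(1/340) = 5/51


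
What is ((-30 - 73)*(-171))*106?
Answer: 1866978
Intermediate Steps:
((-30 - 73)*(-171))*106 = -103*(-171)*106 = 17613*106 = 1866978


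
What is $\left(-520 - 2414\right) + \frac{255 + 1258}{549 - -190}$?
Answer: $- \frac{2166713}{739} \approx -2932.0$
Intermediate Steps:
$\left(-520 - 2414\right) + \frac{255 + 1258}{549 - -190} = -2934 + \frac{1513}{549 + 190} = -2934 + \frac{1513}{739} = - \frac{2166713}{739}$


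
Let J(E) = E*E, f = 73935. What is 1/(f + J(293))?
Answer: 1/159784 ≈ 6.2585e-6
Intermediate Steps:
J(E) = E**2
1/(f + J(293)) = 1/(73935 + 293**2) = 1/(73935 + 85849) = 1/159784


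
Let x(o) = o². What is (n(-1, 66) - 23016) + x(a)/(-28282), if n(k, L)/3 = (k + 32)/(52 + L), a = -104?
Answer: -38404695239/1668638 ≈ -23016.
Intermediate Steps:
n(k, L) = 3*(32 + k)/(52 + L) (n(k, L) = 3*((k + 32)/(52 + L)) = 3*((32 + k)/(52 + L)) = 3*(32 + k)/(52 + L))
(n(-1, 66) - 23016) + x(a)/(-28282) = (3*(32 - 1)/(52 + 66) - 23016) + (-104)²/(-28282) = (3*31/118 - 23016) + 10816*(-1/28282) = (3*(1/118)*31 - 23016) - 5408/14141 = (93/118 - 23016) - 5408/14141 = -2715795/118 - 5408/14141 = -38404695239/1668638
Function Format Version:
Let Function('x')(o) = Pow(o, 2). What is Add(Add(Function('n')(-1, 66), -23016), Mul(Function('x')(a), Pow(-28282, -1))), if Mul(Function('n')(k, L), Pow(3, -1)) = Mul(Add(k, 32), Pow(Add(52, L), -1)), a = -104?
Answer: Rational(-38404695239, 1668638) ≈ -23016.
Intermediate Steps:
Function('n')(k, L) = Mul(3, Pow(Add(52, L), -1), Add(32, k)) (Function('n')(k, L) = Mul(3, Mul(Add(k, 32), Pow(Add(52, L), -1))) = Mul(3, Mul(Add(32, k), Pow(Add(52, L), -1))) = Mul(3, Mul(Pow(Add(52, L), -1), Add(32, k))) = Mul(3, Pow(Add(52, L), -1), Add(32, k)))
Add(Add(Function('n')(-1, 66), -23016), Mul(Function('x')(a), Pow(-28282, -1))) = Add(Add(Mul(3, Pow(Add(52, 66), -1), Add(32, -1)), -23016), Mul(Pow(-104, 2), Pow(-28282, -1))) = Add(Add(Mul(3, Pow(118, -1), 31), -23016), Mul(10816, Rational(-1, 28282))) = Add(Add(Mul(3, Rational(1, 118), 31), -23016), Rational(-5408, 14141)) = Add(Add(Rational(93, 118), -23016), Rational(-5408, 14141)) = Add(Rational(-2715795, 118), Rational(-5408, 14141)) = Rational(-38404695239, 1668638)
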